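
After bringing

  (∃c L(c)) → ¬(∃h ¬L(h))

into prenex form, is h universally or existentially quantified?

universal

Rewrite implications/biconditionals: A → B as ¬A ∨ B.
  ¬(∃c L(c)) ∨ ¬(∃h ¬L(h))
Drive negations inward (¬∀x A ≡ ∃x ¬A, ¬∃x A ≡ ∀x ¬A, De Morgan for ∧/∨):
  (∀c ¬L(c)) ∨ (∀h L(h))
All bound variables are already distinct, so no renaming is needed.
Pull the quantifiers to the front (each side's bound variable is not free in the other side):
  ∀c ∀h (¬L(c) ∨ L(h))
The quantifier ∃h sits under an odd number of negations (counting the antecedent side of each →), so it flips to ∀h.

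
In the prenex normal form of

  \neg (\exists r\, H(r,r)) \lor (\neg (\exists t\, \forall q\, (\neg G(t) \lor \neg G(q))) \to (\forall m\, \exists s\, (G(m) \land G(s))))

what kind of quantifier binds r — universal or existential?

universal

Eliminate → and ↔ using ¬ and ∨.
  \neg (\exists r\, H(r,r)) \lor \neg \neg (\exists t\, \forall q\, (\neg G(t) \lor \neg G(q))) \lor (\forall m\, \exists s\, (G(m) \land G(s)))
Move each ¬ inward, flipping quantifiers it crosses:
  (\forall r\, \neg H(r,r)) \lor (\exists t\, \forall q\, (\neg G(t) \lor \neg G(q))) \lor (\forall m\, \exists s\, (G(m) \land G(s)))
All bound variables are already distinct, so no renaming is needed.
Extract every quantifier outward, since the variables are now distinct and don't occur free across branches:
  \forall r\, \exists t\, \forall q\, \forall m\, \exists s\, (\neg H(r,r) \lor \neg G(t) \lor \neg G(q) \lor G(m) \land G(s))
The quantifier \exists r sits under an odd number of negations (counting the antecedent side of each →), so it flips to \forall r.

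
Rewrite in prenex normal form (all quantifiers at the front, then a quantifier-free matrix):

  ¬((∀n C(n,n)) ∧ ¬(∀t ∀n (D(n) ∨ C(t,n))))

Push ¬ through the quantifiers and connectives to reach negation normal form:
  (∃n ¬C(n,n)) ∨ (∀t ∀n (D(n) ∨ C(t,n)))
Rename bound variables to avoid capture: n↦z1.
  (∃n ¬C(n,n)) ∨ (∀t ∀z1 (D(z1) ∨ C(t,z1)))
Finally move all quantifiers to the prefix:
  ∃n ∀t ∀z1 (¬C(n,n) ∨ D(z1) ∨ C(t,z1))

∃n ∀t ∀z1 (¬C(n,n) ∨ D(z1) ∨ C(t,z1))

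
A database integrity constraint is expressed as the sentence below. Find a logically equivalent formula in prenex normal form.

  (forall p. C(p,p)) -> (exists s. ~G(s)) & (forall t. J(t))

exists p. exists s. forall t. (~C(p,p) | ~G(s) & J(t))

Eliminate → and ↔ using ¬ and ∨.
  ~(forall p. C(p,p)) | (exists s. ~G(s)) & (forall t. J(t))
Move each ¬ inward, flipping quantifiers it crosses:
  (exists p. ~C(p,p)) | (exists s. ~G(s)) & (forall t. J(t))
All bound variables are already distinct, so no renaming is needed.
Pull the quantifiers to the front (each side's bound variable is not free in the other side):
  exists p. exists s. forall t. (~C(p,p) | ~G(s) & J(t))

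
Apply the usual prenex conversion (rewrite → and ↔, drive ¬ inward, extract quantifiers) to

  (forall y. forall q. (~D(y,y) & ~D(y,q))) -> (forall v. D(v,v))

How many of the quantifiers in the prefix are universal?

1

Rewrite implications/biconditionals: A → B as ¬A ∨ B.
  ~(forall y. forall q. (~D(y,y) & ~D(y,q))) | (forall v. D(v,v))
Drive negations inward (¬∀x A ≡ ∃x ¬A, ¬∃x A ≡ ∀x ¬A, De Morgan for ∧/∨):
  (exists y. exists q. (D(y,y) | D(y,q))) | (forall v. D(v,v))
Pull the quantifiers to the front (each side's bound variable is not free in the other side):
  exists y. exists q. forall v. (D(y,y) | D(y,q) | D(v,v))
The prefix is exists y exists q forall v: 1 universal, 2 existential.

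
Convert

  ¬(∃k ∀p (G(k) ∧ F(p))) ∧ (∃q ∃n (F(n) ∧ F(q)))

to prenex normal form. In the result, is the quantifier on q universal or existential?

Push ¬ through the quantifiers and connectives to reach negation normal form:
  (∀k ∃p (¬G(k) ∨ ¬F(p))) ∧ (∃q ∃n (F(n) ∧ F(q)))
Extract every quantifier outward, since the variables are now distinct and don't occur free across branches:
  ∀k ∃p ∃q ∃n ((¬G(k) ∨ ¬F(p)) ∧ F(n) ∧ F(q))
The quantifier ∃q sits under an even number of negations, so it remains existential.

existential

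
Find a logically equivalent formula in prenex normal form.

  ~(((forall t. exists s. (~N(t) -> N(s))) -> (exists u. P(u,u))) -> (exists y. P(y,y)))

Rewrite implications/biconditionals: A → B as ¬A ∨ B.
  ~(~(~(forall t. exists s. (~~N(t) | N(s))) | (exists u. P(u,u))) | (exists y. P(y,y)))
Push ¬ through the quantifiers and connectives to reach negation normal form:
  ((exists t. forall s. (~N(t) & ~N(s))) | (exists u. P(u,u))) & (forall y. ~P(y,y))
All bound variables are already distinct, so no renaming is needed.
Finally move all quantifiers to the prefix:
  exists t. forall s. exists u. forall y. ((~N(t) & ~N(s) | P(u,u)) & ~P(y,y))

exists t. forall s. exists u. forall y. ((~N(t) & ~N(s) | P(u,u)) & ~P(y,y))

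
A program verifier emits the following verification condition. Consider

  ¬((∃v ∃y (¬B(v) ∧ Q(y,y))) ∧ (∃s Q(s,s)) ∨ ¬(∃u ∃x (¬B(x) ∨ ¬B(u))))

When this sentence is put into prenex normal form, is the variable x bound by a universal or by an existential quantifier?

Move each ¬ inward, flipping quantifiers it crosses:
  ((∀v ∀y (B(v) ∨ ¬Q(y,y))) ∨ (∀s ¬Q(s,s))) ∧ (∃u ∃x (¬B(x) ∨ ¬B(u)))
Extract every quantifier outward, since the variables are now distinct and don't occur free across branches:
  ∀v ∀y ∀s ∃u ∃x ((B(v) ∨ ¬Q(y,y) ∨ ¬Q(s,s)) ∧ (¬B(x) ∨ ¬B(u)))
The quantifier ∃x sits under an even number of negations, so it remains existential.

existential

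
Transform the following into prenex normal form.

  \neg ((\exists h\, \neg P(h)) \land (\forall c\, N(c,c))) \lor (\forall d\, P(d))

\forall h\, \exists c\, \forall d\, (P(h) \lor \neg N(c,c) \lor P(d))

Drive negations inward (¬∀x A ≡ ∃x ¬A, ¬∃x A ≡ ∀x ¬A, De Morgan for ∧/∨):
  (\forall h\, P(h)) \lor (\exists c\, \neg N(c,c)) \lor (\forall d\, P(d))
Finally move all quantifiers to the prefix:
  \forall h\, \exists c\, \forall d\, (P(h) \lor \neg N(c,c) \lor P(d))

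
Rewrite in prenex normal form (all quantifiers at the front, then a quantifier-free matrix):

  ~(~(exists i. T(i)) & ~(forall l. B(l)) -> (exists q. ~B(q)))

forall i. exists l. forall q. (~T(i) & ~B(l) & B(q))

Rewrite implications/biconditionals: A → B as ¬A ∨ B.
  ~(~(~(exists i. T(i)) & ~(forall l. B(l))) | (exists q. ~B(q)))
Move each ¬ inward, flipping quantifiers it crosses:
  (forall i. ~T(i)) & (exists l. ~B(l)) & (forall q. B(q))
All bound variables are already distinct, so no renaming is needed.
Extract every quantifier outward, since the variables are now distinct and don't occur free across branches:
  forall i. exists l. forall q. (~T(i) & ~B(l) & B(q))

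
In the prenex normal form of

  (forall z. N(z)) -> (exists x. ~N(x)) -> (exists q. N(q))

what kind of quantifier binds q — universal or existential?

existential

First replace A → B with ¬A ∨ B.
  ~(forall z. N(z)) | ~(exists x. ~N(x)) | (exists q. N(q))
Drive negations inward (¬∀x A ≡ ∃x ¬A, ¬∃x A ≡ ∀x ¬A, De Morgan for ∧/∨):
  (exists z. ~N(z)) | (forall x. N(x)) | (exists q. N(q))
All bound variables are already distinct, so no renaming is needed.
Pull the quantifiers to the front (each side's bound variable is not free in the other side):
  exists z. forall x. exists q. (~N(z) | N(x) | N(q))
The quantifier exists q sits under an even number of negations (counting the antecedent side of each →), so it remains existential.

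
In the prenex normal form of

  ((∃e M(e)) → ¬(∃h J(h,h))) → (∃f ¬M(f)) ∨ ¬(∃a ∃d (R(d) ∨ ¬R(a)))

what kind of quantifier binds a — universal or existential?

First replace A → B with ¬A ∨ B.
  ¬(¬(∃e M(e)) ∨ ¬(∃h J(h,h))) ∨ (∃f ¬M(f)) ∨ ¬(∃a ∃d (R(d) ∨ ¬R(a)))
Move each ¬ inward, flipping quantifiers it crosses:
  (∃e M(e)) ∧ (∃h J(h,h)) ∨ (∃f ¬M(f)) ∨ (∀a ∀d (¬R(d) ∧ R(a)))
All bound variables are already distinct, so no renaming is needed.
Pull the quantifiers to the front (each side's bound variable is not free in the other side):
  ∃e ∃h ∃f ∀a ∀d (M(e) ∧ J(h,h) ∨ ¬M(f) ∨ ¬R(d) ∧ R(a))
The quantifier ∃a sits under an odd number of negations (counting the antecedent side of each →), so it flips to ∀a.

universal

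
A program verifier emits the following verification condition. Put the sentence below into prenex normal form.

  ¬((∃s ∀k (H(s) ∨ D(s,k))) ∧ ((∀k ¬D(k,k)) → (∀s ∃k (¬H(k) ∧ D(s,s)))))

First replace A → B with ¬A ∨ B.
  ¬((∃s ∀k (H(s) ∨ D(s,k))) ∧ (¬(∀k ¬D(k,k)) ∨ (∀s ∃k (¬H(k) ∧ D(s,s)))))
Move each ¬ inward, flipping quantifiers it crosses:
  (∀s ∃k (¬H(s) ∧ ¬D(s,k))) ∨ (∀k ¬D(k,k)) ∧ (∃s ∀k (H(k) ∨ ¬D(s,s)))
Standardize variables apart so no two quantifiers bind the same name: k↦q, s↦w1, k↦r.
  (∀s ∃k (¬H(s) ∧ ¬D(s,k))) ∨ (∀q ¬D(q,q)) ∧ (∃w1 ∀r (H(r) ∨ ¬D(w1,w1)))
Finally move all quantifiers to the prefix:
  ∀s ∃k ∀q ∃w1 ∀r (¬H(s) ∧ ¬D(s,k) ∨ ¬D(q,q) ∧ (H(r) ∨ ¬D(w1,w1)))

∀s ∃k ∀q ∃w1 ∀r (¬H(s) ∧ ¬D(s,k) ∨ ¬D(q,q) ∧ (H(r) ∨ ¬D(w1,w1)))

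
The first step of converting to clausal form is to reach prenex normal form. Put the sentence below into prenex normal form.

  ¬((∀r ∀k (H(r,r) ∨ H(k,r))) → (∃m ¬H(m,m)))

Eliminate → and ↔ using ¬ and ∨.
  ¬(¬(∀r ∀k (H(r,r) ∨ H(k,r))) ∨ (∃m ¬H(m,m)))
Move each ¬ inward, flipping quantifiers it crosses:
  (∀r ∀k (H(r,r) ∨ H(k,r))) ∧ (∀m H(m,m))
Extract every quantifier outward, since the variables are now distinct and don't occur free across branches:
  ∀r ∀k ∀m ((H(r,r) ∨ H(k,r)) ∧ H(m,m))

∀r ∀k ∀m ((H(r,r) ∨ H(k,r)) ∧ H(m,m))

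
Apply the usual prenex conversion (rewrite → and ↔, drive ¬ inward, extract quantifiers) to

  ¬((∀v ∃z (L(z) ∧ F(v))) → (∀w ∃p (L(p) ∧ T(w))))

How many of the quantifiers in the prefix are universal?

2

Eliminate → and ↔ using ¬ and ∨.
  ¬(¬(∀v ∃z (L(z) ∧ F(v))) ∨ (∀w ∃p (L(p) ∧ T(w))))
Move each ¬ inward, flipping quantifiers it crosses:
  (∀v ∃z (L(z) ∧ F(v))) ∧ (∃w ∀p (¬L(p) ∨ ¬T(w)))
Pull the quantifiers to the front (each side's bound variable is not free in the other side):
  ∀v ∃z ∃w ∀p (L(z) ∧ F(v) ∧ (¬L(p) ∨ ¬T(w)))
The prefix is ∀v ∃z ∃w ∀p: 2 universal, 2 existential.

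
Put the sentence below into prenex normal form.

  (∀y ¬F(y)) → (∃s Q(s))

First replace A → B with ¬A ∨ B.
  ¬(∀y ¬F(y)) ∨ (∃s Q(s))
Move each ¬ inward, flipping quantifiers it crosses:
  (∃y F(y)) ∨ (∃s Q(s))
Finally move all quantifiers to the prefix:
  ∃y ∃s (F(y) ∨ Q(s))

∃y ∃s (F(y) ∨ Q(s))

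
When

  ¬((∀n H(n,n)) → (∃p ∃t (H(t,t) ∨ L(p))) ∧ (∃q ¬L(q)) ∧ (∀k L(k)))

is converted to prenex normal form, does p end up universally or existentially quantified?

First replace A → B with ¬A ∨ B.
  ¬(¬(∀n H(n,n)) ∨ (∃p ∃t (H(t,t) ∨ L(p))) ∧ (∃q ¬L(q)) ∧ (∀k L(k)))
Push ¬ through the quantifiers and connectives to reach negation normal form:
  (∀n H(n,n)) ∧ ((∀p ∀t (¬H(t,t) ∧ ¬L(p))) ∨ (∀q L(q)) ∨ (∃k ¬L(k)))
All bound variables are already distinct, so no renaming is needed.
Pull the quantifiers to the front (each side's bound variable is not free in the other side):
  ∀n ∀p ∀t ∀q ∃k (H(n,n) ∧ (¬H(t,t) ∧ ¬L(p) ∨ L(q) ∨ ¬L(k)))
The quantifier ∃p sits under an odd number of negations (counting the antecedent side of each →), so it flips to ∀p.

universal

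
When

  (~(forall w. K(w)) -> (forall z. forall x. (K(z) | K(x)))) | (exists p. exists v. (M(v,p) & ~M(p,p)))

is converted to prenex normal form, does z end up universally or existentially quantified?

universal

First replace A → B with ¬A ∨ B.
  ~~(forall w. K(w)) | (forall z. forall x. (K(z) | K(x))) | (exists p. exists v. (M(v,p) & ~M(p,p)))
Push ¬ through the quantifiers and connectives to reach negation normal form:
  (forall w. K(w)) | (forall z. forall x. (K(z) | K(x))) | (exists p. exists v. (M(v,p) & ~M(p,p)))
All bound variables are already distinct, so no renaming is needed.
Pull the quantifiers to the front (each side's bound variable is not free in the other side):
  forall w. forall z. forall x. exists p. exists v. (K(w) | K(z) | K(x) | M(v,p) & ~M(p,p))
The quantifier forall z sits under an even number of negations (counting the antecedent side of each →), so it remains universal.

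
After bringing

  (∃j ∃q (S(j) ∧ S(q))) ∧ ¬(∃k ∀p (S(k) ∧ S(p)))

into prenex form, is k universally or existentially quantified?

universal

Move each ¬ inward, flipping quantifiers it crosses:
  (∃j ∃q (S(j) ∧ S(q))) ∧ (∀k ∃p (¬S(k) ∨ ¬S(p)))
All bound variables are already distinct, so no renaming is needed.
Finally move all quantifiers to the prefix:
  ∃j ∃q ∀k ∃p (S(j) ∧ S(q) ∧ (¬S(k) ∨ ¬S(p)))
The quantifier ∃k sits under an odd number of negations, so it flips to ∀k.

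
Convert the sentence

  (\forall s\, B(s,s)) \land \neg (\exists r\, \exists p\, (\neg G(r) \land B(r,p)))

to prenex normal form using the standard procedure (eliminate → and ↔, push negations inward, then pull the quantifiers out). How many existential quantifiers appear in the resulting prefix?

0

Drive negations inward (¬∀x A ≡ ∃x ¬A, ¬∃x A ≡ ∀x ¬A, De Morgan for ∧/∨):
  (\forall s\, B(s,s)) \land (\forall r\, \forall p\, (G(r) \lor \neg B(r,p)))
Finally move all quantifiers to the prefix:
  \forall s\, \forall r\, \forall p\, (B(s,s) \land (G(r) \lor \neg B(r,p)))
The prefix is \forall s \forall r \forall p: 3 universal, 0 existential.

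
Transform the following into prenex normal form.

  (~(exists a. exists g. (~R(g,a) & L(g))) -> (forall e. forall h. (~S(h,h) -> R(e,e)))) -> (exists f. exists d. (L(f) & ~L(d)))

forall a. forall g. exists e. exists h. exists f. exists d. ((R(g,a) | ~L(g)) & ~S(h,h) & ~R(e,e) | L(f) & ~L(d))

Rewrite implications/biconditionals: A → B as ¬A ∨ B.
  ~(~~(exists a. exists g. (~R(g,a) & L(g))) | (forall e. forall h. (~~S(h,h) | R(e,e)))) | (exists f. exists d. (L(f) & ~L(d)))
Push ¬ through the quantifiers and connectives to reach negation normal form:
  (forall a. forall g. (R(g,a) | ~L(g))) & (exists e. exists h. (~S(h,h) & ~R(e,e))) | (exists f. exists d. (L(f) & ~L(d)))
Finally move all quantifiers to the prefix:
  forall a. forall g. exists e. exists h. exists f. exists d. ((R(g,a) | ~L(g)) & ~S(h,h) & ~R(e,e) | L(f) & ~L(d))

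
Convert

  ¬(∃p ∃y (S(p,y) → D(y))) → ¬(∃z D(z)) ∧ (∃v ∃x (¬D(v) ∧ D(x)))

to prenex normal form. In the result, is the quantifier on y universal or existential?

existential

First replace A → B with ¬A ∨ B.
  ¬¬(∃p ∃y (¬S(p,y) ∨ D(y))) ∨ ¬(∃z D(z)) ∧ (∃v ∃x (¬D(v) ∧ D(x)))
Drive negations inward (¬∀x A ≡ ∃x ¬A, ¬∃x A ≡ ∀x ¬A, De Morgan for ∧/∨):
  (∃p ∃y (¬S(p,y) ∨ D(y))) ∨ (∀z ¬D(z)) ∧ (∃v ∃x (¬D(v) ∧ D(x)))
Pull the quantifiers to the front (each side's bound variable is not free in the other side):
  ∃p ∃y ∀z ∃v ∃x (¬S(p,y) ∨ D(y) ∨ ¬D(z) ∧ ¬D(v) ∧ D(x))
The quantifier ∃y sits under an even number of negations (counting the antecedent side of each →), so it remains existential.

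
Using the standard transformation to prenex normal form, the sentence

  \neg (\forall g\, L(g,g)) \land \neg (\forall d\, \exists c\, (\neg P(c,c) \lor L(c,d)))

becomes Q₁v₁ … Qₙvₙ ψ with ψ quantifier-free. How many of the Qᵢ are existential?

Push ¬ through the quantifiers and connectives to reach negation normal form:
  (\exists g\, \neg L(g,g)) \land (\exists d\, \forall c\, (P(c,c) \land \neg L(c,d)))
All bound variables are already distinct, so no renaming is needed.
Finally move all quantifiers to the prefix:
  \exists g\, \exists d\, \forall c\, (\neg L(g,g) \land P(c,c) \land \neg L(c,d))
The prefix is \exists g \exists d \forall c: 1 universal, 2 existential.

2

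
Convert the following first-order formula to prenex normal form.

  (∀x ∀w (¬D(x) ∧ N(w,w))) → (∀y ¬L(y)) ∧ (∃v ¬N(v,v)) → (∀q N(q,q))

Rewrite implications/biconditionals: A → B as ¬A ∨ B.
  ¬(∀x ∀w (¬D(x) ∧ N(w,w))) ∨ ¬((∀y ¬L(y)) ∧ (∃v ¬N(v,v))) ∨ (∀q N(q,q))
Move each ¬ inward, flipping quantifiers it crosses:
  (∃x ∃w (D(x) ∨ ¬N(w,w))) ∨ (∃y L(y)) ∨ (∀v N(v,v)) ∨ (∀q N(q,q))
All bound variables are already distinct, so no renaming is needed.
Extract every quantifier outward, since the variables are now distinct and don't occur free across branches:
  ∃x ∃w ∃y ∀v ∀q (D(x) ∨ ¬N(w,w) ∨ L(y) ∨ N(v,v) ∨ N(q,q))

∃x ∃w ∃y ∀v ∀q (D(x) ∨ ¬N(w,w) ∨ L(y) ∨ N(v,v) ∨ N(q,q))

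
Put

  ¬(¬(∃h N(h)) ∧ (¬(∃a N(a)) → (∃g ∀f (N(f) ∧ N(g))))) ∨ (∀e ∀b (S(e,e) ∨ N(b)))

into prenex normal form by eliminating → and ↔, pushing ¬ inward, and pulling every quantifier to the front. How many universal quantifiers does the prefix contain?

Eliminate → and ↔ using ¬ and ∨.
  ¬(¬(∃h N(h)) ∧ (¬¬(∃a N(a)) ∨ (∃g ∀f (N(f) ∧ N(g))))) ∨ (∀e ∀b (S(e,e) ∨ N(b)))
Move each ¬ inward, flipping quantifiers it crosses:
  (∃h N(h)) ∨ (∀a ¬N(a)) ∧ (∀g ∃f (¬N(f) ∨ ¬N(g))) ∨ (∀e ∀b (S(e,e) ∨ N(b)))
All bound variables are already distinct, so no renaming is needed.
Extract every quantifier outward, since the variables are now distinct and don't occur free across branches:
  ∃h ∀a ∀g ∃f ∀e ∀b (N(h) ∨ ¬N(a) ∧ (¬N(f) ∨ ¬N(g)) ∨ S(e,e) ∨ N(b))
The prefix is ∃h ∀a ∀g ∃f ∀e ∀b: 4 universal, 2 existential.

4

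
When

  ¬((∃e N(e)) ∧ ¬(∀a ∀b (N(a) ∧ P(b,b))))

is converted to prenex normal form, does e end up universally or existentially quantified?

Drive negations inward (¬∀x A ≡ ∃x ¬A, ¬∃x A ≡ ∀x ¬A, De Morgan for ∧/∨):
  (∀e ¬N(e)) ∨ (∀a ∀b (N(a) ∧ P(b,b)))
All bound variables are already distinct, so no renaming is needed.
Finally move all quantifiers to the prefix:
  ∀e ∀a ∀b (¬N(e) ∨ N(a) ∧ P(b,b))
The quantifier ∃e sits under an odd number of negations, so it flips to ∀e.

universal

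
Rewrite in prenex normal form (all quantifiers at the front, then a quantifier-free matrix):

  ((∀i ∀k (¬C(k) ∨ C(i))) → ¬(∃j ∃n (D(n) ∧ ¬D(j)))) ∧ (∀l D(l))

First replace A → B with ¬A ∨ B.
  (¬(∀i ∀k (¬C(k) ∨ C(i))) ∨ ¬(∃j ∃n (D(n) ∧ ¬D(j)))) ∧ (∀l D(l))
Push ¬ through the quantifiers and connectives to reach negation normal form:
  ((∃i ∃k (C(k) ∧ ¬C(i))) ∨ (∀j ∀n (¬D(n) ∨ D(j)))) ∧ (∀l D(l))
All bound variables are already distinct, so no renaming is needed.
Finally move all quantifiers to the prefix:
  ∃i ∃k ∀j ∀n ∀l ((C(k) ∧ ¬C(i) ∨ ¬D(n) ∨ D(j)) ∧ D(l))

∃i ∃k ∀j ∀n ∀l ((C(k) ∧ ¬C(i) ∨ ¬D(n) ∨ D(j)) ∧ D(l))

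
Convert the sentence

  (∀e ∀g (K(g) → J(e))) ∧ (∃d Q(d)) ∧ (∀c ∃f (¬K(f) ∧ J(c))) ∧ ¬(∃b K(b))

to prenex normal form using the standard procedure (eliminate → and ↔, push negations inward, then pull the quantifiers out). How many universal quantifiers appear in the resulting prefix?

4

Eliminate → and ↔ using ¬ and ∨.
  (∀e ∀g (¬K(g) ∨ J(e))) ∧ (∃d Q(d)) ∧ (∀c ∃f (¬K(f) ∧ J(c))) ∧ ¬(∃b K(b))
Move each ¬ inward, flipping quantifiers it crosses:
  (∀e ∀g (¬K(g) ∨ J(e))) ∧ (∃d Q(d)) ∧ (∀c ∃f (¬K(f) ∧ J(c))) ∧ (∀b ¬K(b))
Extract every quantifier outward, since the variables are now distinct and don't occur free across branches:
  ∀e ∀g ∃d ∀c ∃f ∀b ((¬K(g) ∨ J(e)) ∧ Q(d) ∧ ¬K(f) ∧ J(c) ∧ ¬K(b))
The prefix is ∀e ∀g ∃d ∀c ∃f ∀b: 4 universal, 2 existential.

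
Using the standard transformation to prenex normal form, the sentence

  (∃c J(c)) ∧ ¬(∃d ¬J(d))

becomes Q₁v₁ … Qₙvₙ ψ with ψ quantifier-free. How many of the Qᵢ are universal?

Move each ¬ inward, flipping quantifiers it crosses:
  (∃c J(c)) ∧ (∀d J(d))
Extract every quantifier outward, since the variables are now distinct and don't occur free across branches:
  ∃c ∀d (J(c) ∧ J(d))
The prefix is ∃c ∀d: 1 universal, 1 existential.

1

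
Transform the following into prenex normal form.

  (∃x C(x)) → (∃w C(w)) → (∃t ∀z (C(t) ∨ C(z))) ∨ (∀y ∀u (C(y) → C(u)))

∀x ∀w ∃t ∀z ∀y ∀u (¬C(x) ∨ ¬C(w) ∨ C(t) ∨ C(z) ∨ ¬C(y) ∨ C(u))

Eliminate → and ↔ using ¬ and ∨.
  ¬(∃x C(x)) ∨ ¬(∃w C(w)) ∨ (∃t ∀z (C(t) ∨ C(z))) ∨ (∀y ∀u (¬C(y) ∨ C(u)))
Move each ¬ inward, flipping quantifiers it crosses:
  (∀x ¬C(x)) ∨ (∀w ¬C(w)) ∨ (∃t ∀z (C(t) ∨ C(z))) ∨ (∀y ∀u (¬C(y) ∨ C(u)))
All bound variables are already distinct, so no renaming is needed.
Extract every quantifier outward, since the variables are now distinct and don't occur free across branches:
  ∀x ∀w ∃t ∀z ∀y ∀u (¬C(x) ∨ ¬C(w) ∨ C(t) ∨ C(z) ∨ ¬C(y) ∨ C(u))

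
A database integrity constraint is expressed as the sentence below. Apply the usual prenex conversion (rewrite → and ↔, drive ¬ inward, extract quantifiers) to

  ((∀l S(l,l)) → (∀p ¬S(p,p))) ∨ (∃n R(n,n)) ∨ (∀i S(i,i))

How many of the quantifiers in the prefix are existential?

2

Rewrite implications/biconditionals: A → B as ¬A ∨ B.
  ¬(∀l S(l,l)) ∨ (∀p ¬S(p,p)) ∨ (∃n R(n,n)) ∨ (∀i S(i,i))
Move each ¬ inward, flipping quantifiers it crosses:
  (∃l ¬S(l,l)) ∨ (∀p ¬S(p,p)) ∨ (∃n R(n,n)) ∨ (∀i S(i,i))
All bound variables are already distinct, so no renaming is needed.
Finally move all quantifiers to the prefix:
  ∃l ∀p ∃n ∀i (¬S(l,l) ∨ ¬S(p,p) ∨ R(n,n) ∨ S(i,i))
The prefix is ∃l ∀p ∃n ∀i: 2 universal, 2 existential.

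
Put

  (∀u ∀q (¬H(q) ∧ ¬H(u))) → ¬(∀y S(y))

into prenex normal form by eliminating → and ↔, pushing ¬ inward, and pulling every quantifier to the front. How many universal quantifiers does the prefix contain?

0

Rewrite implications/biconditionals: A → B as ¬A ∨ B.
  ¬(∀u ∀q (¬H(q) ∧ ¬H(u))) ∨ ¬(∀y S(y))
Move each ¬ inward, flipping quantifiers it crosses:
  (∃u ∃q (H(q) ∨ H(u))) ∨ (∃y ¬S(y))
All bound variables are already distinct, so no renaming is needed.
Pull the quantifiers to the front (each side's bound variable is not free in the other side):
  ∃u ∃q ∃y (H(q) ∨ H(u) ∨ ¬S(y))
The prefix is ∃u ∃q ∃y: 0 universal, 3 existential.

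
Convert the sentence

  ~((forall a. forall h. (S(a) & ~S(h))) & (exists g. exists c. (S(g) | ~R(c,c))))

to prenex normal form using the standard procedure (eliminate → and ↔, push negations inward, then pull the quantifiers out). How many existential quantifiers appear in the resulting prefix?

Move each ¬ inward, flipping quantifiers it crosses:
  (exists a. exists h. (~S(a) | S(h))) | (forall g. forall c. (~S(g) & R(c,c)))
All bound variables are already distinct, so no renaming is needed.
Pull the quantifiers to the front (each side's bound variable is not free in the other side):
  exists a. exists h. forall g. forall c. (~S(a) | S(h) | ~S(g) & R(c,c))
The prefix is exists a exists h forall g forall c: 2 universal, 2 existential.

2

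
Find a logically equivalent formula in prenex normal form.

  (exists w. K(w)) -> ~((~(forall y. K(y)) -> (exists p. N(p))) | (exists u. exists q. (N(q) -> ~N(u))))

forall w. exists y. forall p. forall u. forall q. (~K(w) | ~K(y) & ~N(p) & N(q) & N(u))

Eliminate → and ↔ using ¬ and ∨.
  ~(exists w. K(w)) | ~(~~(forall y. K(y)) | (exists p. N(p)) | (exists u. exists q. (~N(q) | ~N(u))))
Drive negations inward (¬∀x A ≡ ∃x ¬A, ¬∃x A ≡ ∀x ¬A, De Morgan for ∧/∨):
  (forall w. ~K(w)) | (exists y. ~K(y)) & (forall p. ~N(p)) & (forall u. forall q. (N(q) & N(u)))
Extract every quantifier outward, since the variables are now distinct and don't occur free across branches:
  forall w. exists y. forall p. forall u. forall q. (~K(w) | ~K(y) & ~N(p) & N(q) & N(u))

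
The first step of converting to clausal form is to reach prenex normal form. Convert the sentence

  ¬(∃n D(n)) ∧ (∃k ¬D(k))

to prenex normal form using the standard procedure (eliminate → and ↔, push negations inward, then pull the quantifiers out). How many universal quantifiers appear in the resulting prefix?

Push ¬ through the quantifiers and connectives to reach negation normal form:
  (∀n ¬D(n)) ∧ (∃k ¬D(k))
Extract every quantifier outward, since the variables are now distinct and don't occur free across branches:
  ∀n ∃k (¬D(n) ∧ ¬D(k))
The prefix is ∀n ∃k: 1 universal, 1 existential.

1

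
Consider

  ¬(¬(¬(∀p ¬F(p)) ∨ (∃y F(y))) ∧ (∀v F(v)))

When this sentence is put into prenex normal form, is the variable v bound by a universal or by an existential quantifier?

Move each ¬ inward, flipping quantifiers it crosses:
  (∃p F(p)) ∨ (∃y F(y)) ∨ (∃v ¬F(v))
All bound variables are already distinct, so no renaming is needed.
Pull the quantifiers to the front (each side's bound variable is not free in the other side):
  ∃p ∃y ∃v (F(p) ∨ F(y) ∨ ¬F(v))
The quantifier ∀v sits under an odd number of negations, so it flips to ∃v.

existential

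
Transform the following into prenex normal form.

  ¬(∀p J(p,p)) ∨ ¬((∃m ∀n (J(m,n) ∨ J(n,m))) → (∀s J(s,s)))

∃p ∃m ∀n ∃s (¬J(p,p) ∨ (J(m,n) ∨ J(n,m)) ∧ ¬J(s,s))

First replace A → B with ¬A ∨ B.
  ¬(∀p J(p,p)) ∨ ¬(¬(∃m ∀n (J(m,n) ∨ J(n,m))) ∨ (∀s J(s,s)))
Drive negations inward (¬∀x A ≡ ∃x ¬A, ¬∃x A ≡ ∀x ¬A, De Morgan for ∧/∨):
  (∃p ¬J(p,p)) ∨ (∃m ∀n (J(m,n) ∨ J(n,m))) ∧ (∃s ¬J(s,s))
All bound variables are already distinct, so no renaming is needed.
Extract every quantifier outward, since the variables are now distinct and don't occur free across branches:
  ∃p ∃m ∀n ∃s (¬J(p,p) ∨ (J(m,n) ∨ J(n,m)) ∧ ¬J(s,s))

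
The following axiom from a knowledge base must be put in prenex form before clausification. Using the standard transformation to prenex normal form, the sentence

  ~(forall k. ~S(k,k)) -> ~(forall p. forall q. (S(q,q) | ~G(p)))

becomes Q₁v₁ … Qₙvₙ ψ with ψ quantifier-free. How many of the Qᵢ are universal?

1

Rewrite implications/biconditionals: A → B as ¬A ∨ B.
  ~~(forall k. ~S(k,k)) | ~(forall p. forall q. (S(q,q) | ~G(p)))
Drive negations inward (¬∀x A ≡ ∃x ¬A, ¬∃x A ≡ ∀x ¬A, De Morgan for ∧/∨):
  (forall k. ~S(k,k)) | (exists p. exists q. (~S(q,q) & G(p)))
Finally move all quantifiers to the prefix:
  forall k. exists p. exists q. (~S(k,k) | ~S(q,q) & G(p))
The prefix is forall k exists p exists q: 1 universal, 2 existential.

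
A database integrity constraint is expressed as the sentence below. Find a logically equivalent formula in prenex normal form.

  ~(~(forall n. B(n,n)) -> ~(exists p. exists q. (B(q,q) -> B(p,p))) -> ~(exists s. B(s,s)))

exists n. forall p. forall q. exists s. (~B(n,n) & B(q,q) & ~B(p,p) & B(s,s))

Rewrite implications/biconditionals: A → B as ¬A ∨ B.
  ~(~~(forall n. B(n,n)) | ~~(exists p. exists q. (~B(q,q) | B(p,p))) | ~(exists s. B(s,s)))
Move each ¬ inward, flipping quantifiers it crosses:
  (exists n. ~B(n,n)) & (forall p. forall q. (B(q,q) & ~B(p,p))) & (exists s. B(s,s))
All bound variables are already distinct, so no renaming is needed.
Finally move all quantifiers to the prefix:
  exists n. forall p. forall q. exists s. (~B(n,n) & B(q,q) & ~B(p,p) & B(s,s))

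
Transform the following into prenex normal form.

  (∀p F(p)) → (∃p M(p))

First replace A → B with ¬A ∨ B.
  ¬(∀p F(p)) ∨ (∃p M(p))
Drive negations inward (¬∀x A ≡ ∃x ¬A, ¬∃x A ≡ ∀x ¬A, De Morgan for ∧/∨):
  (∃p ¬F(p)) ∨ (∃p M(p))
Give each quantifier a distinct variable: p↦u1.
  (∃p ¬F(p)) ∨ (∃u1 M(u1))
Pull the quantifiers to the front (each side's bound variable is not free in the other side):
  ∃p ∃u1 (¬F(p) ∨ M(u1))

∃p ∃u1 (¬F(p) ∨ M(u1))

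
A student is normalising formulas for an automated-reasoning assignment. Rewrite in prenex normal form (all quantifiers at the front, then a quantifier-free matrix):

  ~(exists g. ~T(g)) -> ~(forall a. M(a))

Eliminate → and ↔ using ¬ and ∨.
  ~~(exists g. ~T(g)) | ~(forall a. M(a))
Move each ¬ inward, flipping quantifiers it crosses:
  (exists g. ~T(g)) | (exists a. ~M(a))
All bound variables are already distinct, so no renaming is needed.
Pull the quantifiers to the front (each side's bound variable is not free in the other side):
  exists g. exists a. (~T(g) | ~M(a))

exists g. exists a. (~T(g) | ~M(a))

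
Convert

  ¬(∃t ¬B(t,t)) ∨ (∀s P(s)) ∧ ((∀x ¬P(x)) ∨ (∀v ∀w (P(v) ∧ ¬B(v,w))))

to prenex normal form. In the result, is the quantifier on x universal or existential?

universal

Push ¬ through the quantifiers and connectives to reach negation normal form:
  (∀t B(t,t)) ∨ (∀s P(s)) ∧ ((∀x ¬P(x)) ∨ (∀v ∀w (P(v) ∧ ¬B(v,w))))
All bound variables are already distinct, so no renaming is needed.
Pull the quantifiers to the front (each side's bound variable is not free in the other side):
  ∀t ∀s ∀x ∀v ∀w (B(t,t) ∨ P(s) ∧ (¬P(x) ∨ P(v) ∧ ¬B(v,w)))
The quantifier ∀x sits under an even number of negations, so it remains universal.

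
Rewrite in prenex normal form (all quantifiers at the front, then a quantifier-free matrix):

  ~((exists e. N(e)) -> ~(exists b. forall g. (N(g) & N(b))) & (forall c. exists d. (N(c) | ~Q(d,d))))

Eliminate → and ↔ using ¬ and ∨.
  ~(~(exists e. N(e)) | ~(exists b. forall g. (N(g) & N(b))) & (forall c. exists d. (N(c) | ~Q(d,d))))
Push ¬ through the quantifiers and connectives to reach negation normal form:
  (exists e. N(e)) & ((exists b. forall g. (N(g) & N(b))) | (exists c. forall d. (~N(c) & Q(d,d))))
All bound variables are already distinct, so no renaming is needed.
Finally move all quantifiers to the prefix:
  exists e. exists b. forall g. exists c. forall d. (N(e) & (N(g) & N(b) | ~N(c) & Q(d,d)))

exists e. exists b. forall g. exists c. forall d. (N(e) & (N(g) & N(b) | ~N(c) & Q(d,d)))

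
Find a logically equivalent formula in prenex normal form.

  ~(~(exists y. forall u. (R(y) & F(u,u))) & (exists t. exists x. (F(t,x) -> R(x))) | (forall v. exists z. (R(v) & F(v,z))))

exists y. forall u. forall t. forall x. exists v. forall z. ((R(y) & F(u,u) | F(t,x) & ~R(x)) & (~R(v) | ~F(v,z)))

First replace A → B with ¬A ∨ B.
  ~(~(exists y. forall u. (R(y) & F(u,u))) & (exists t. exists x. (~F(t,x) | R(x))) | (forall v. exists z. (R(v) & F(v,z))))
Drive negations inward (¬∀x A ≡ ∃x ¬A, ¬∃x A ≡ ∀x ¬A, De Morgan for ∧/∨):
  ((exists y. forall u. (R(y) & F(u,u))) | (forall t. forall x. (F(t,x) & ~R(x)))) & (exists v. forall z. (~R(v) | ~F(v,z)))
Extract every quantifier outward, since the variables are now distinct and don't occur free across branches:
  exists y. forall u. forall t. forall x. exists v. forall z. ((R(y) & F(u,u) | F(t,x) & ~R(x)) & (~R(v) | ~F(v,z)))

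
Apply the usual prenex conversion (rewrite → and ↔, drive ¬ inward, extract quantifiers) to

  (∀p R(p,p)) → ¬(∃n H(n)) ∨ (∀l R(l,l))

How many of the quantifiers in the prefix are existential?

Eliminate → and ↔ using ¬ and ∨.
  ¬(∀p R(p,p)) ∨ ¬(∃n H(n)) ∨ (∀l R(l,l))
Drive negations inward (¬∀x A ≡ ∃x ¬A, ¬∃x A ≡ ∀x ¬A, De Morgan for ∧/∨):
  (∃p ¬R(p,p)) ∨ (∀n ¬H(n)) ∨ (∀l R(l,l))
Finally move all quantifiers to the prefix:
  ∃p ∀n ∀l (¬R(p,p) ∨ ¬H(n) ∨ R(l,l))
The prefix is ∃p ∀n ∀l: 2 universal, 1 existential.

1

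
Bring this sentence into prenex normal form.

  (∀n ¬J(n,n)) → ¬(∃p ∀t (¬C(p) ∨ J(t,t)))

∃n ∀p ∃t (J(n,n) ∨ C(p) ∧ ¬J(t,t))

Rewrite implications/biconditionals: A → B as ¬A ∨ B.
  ¬(∀n ¬J(n,n)) ∨ ¬(∃p ∀t (¬C(p) ∨ J(t,t)))
Drive negations inward (¬∀x A ≡ ∃x ¬A, ¬∃x A ≡ ∀x ¬A, De Morgan for ∧/∨):
  (∃n J(n,n)) ∨ (∀p ∃t (C(p) ∧ ¬J(t,t)))
All bound variables are already distinct, so no renaming is needed.
Finally move all quantifiers to the prefix:
  ∃n ∀p ∃t (J(n,n) ∨ C(p) ∧ ¬J(t,t))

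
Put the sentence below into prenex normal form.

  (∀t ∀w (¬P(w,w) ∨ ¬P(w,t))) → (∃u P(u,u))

∃t ∃w ∃u (P(w,w) ∧ P(w,t) ∨ P(u,u))

Eliminate → and ↔ using ¬ and ∨.
  ¬(∀t ∀w (¬P(w,w) ∨ ¬P(w,t))) ∨ (∃u P(u,u))
Drive negations inward (¬∀x A ≡ ∃x ¬A, ¬∃x A ≡ ∀x ¬A, De Morgan for ∧/∨):
  (∃t ∃w (P(w,w) ∧ P(w,t))) ∨ (∃u P(u,u))
Finally move all quantifiers to the prefix:
  ∃t ∃w ∃u (P(w,w) ∧ P(w,t) ∨ P(u,u))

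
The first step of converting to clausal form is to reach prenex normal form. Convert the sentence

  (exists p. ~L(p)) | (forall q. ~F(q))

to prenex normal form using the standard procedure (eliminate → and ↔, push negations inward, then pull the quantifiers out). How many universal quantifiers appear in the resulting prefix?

1

All bound variables are already distinct, so no renaming is needed.
Extract every quantifier outward, since the variables are now distinct and don't occur free across branches:
  exists p. forall q. (~L(p) | ~F(q))
The prefix is exists p forall q: 1 universal, 1 existential.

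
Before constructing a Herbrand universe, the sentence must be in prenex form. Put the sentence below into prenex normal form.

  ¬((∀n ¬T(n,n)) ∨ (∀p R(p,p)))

Push ¬ through the quantifiers and connectives to reach negation normal form:
  (∃n T(n,n)) ∧ (∃p ¬R(p,p))
Pull the quantifiers to the front (each side's bound variable is not free in the other side):
  ∃n ∃p (T(n,n) ∧ ¬R(p,p))

∃n ∃p (T(n,n) ∧ ¬R(p,p))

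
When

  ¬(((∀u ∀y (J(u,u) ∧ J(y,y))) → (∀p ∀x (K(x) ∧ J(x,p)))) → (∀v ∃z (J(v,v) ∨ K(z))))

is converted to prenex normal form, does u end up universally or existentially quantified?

Eliminate → and ↔ using ¬ and ∨.
  ¬(¬(¬(∀u ∀y (J(u,u) ∧ J(y,y))) ∨ (∀p ∀x (K(x) ∧ J(x,p)))) ∨ (∀v ∃z (J(v,v) ∨ K(z))))
Drive negations inward (¬∀x A ≡ ∃x ¬A, ¬∃x A ≡ ∀x ¬A, De Morgan for ∧/∨):
  ((∃u ∃y (¬J(u,u) ∨ ¬J(y,y))) ∨ (∀p ∀x (K(x) ∧ J(x,p)))) ∧ (∃v ∀z (¬J(v,v) ∧ ¬K(z)))
Extract every quantifier outward, since the variables are now distinct and don't occur free across branches:
  ∃u ∃y ∀p ∀x ∃v ∀z ((¬J(u,u) ∨ ¬J(y,y) ∨ K(x) ∧ J(x,p)) ∧ ¬J(v,v) ∧ ¬K(z))
The quantifier ∀u sits under an odd number of negations (counting the antecedent side of each →), so it flips to ∃u.

existential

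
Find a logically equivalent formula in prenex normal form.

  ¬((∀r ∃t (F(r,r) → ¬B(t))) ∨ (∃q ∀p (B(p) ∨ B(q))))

First replace A → B with ¬A ∨ B.
  ¬((∀r ∃t (¬F(r,r) ∨ ¬B(t))) ∨ (∃q ∀p (B(p) ∨ B(q))))
Move each ¬ inward, flipping quantifiers it crosses:
  (∃r ∀t (F(r,r) ∧ B(t))) ∧ (∀q ∃p (¬B(p) ∧ ¬B(q)))
All bound variables are already distinct, so no renaming is needed.
Finally move all quantifiers to the prefix:
  ∃r ∀t ∀q ∃p (F(r,r) ∧ B(t) ∧ ¬B(p) ∧ ¬B(q))

∃r ∀t ∀q ∃p (F(r,r) ∧ B(t) ∧ ¬B(p) ∧ ¬B(q))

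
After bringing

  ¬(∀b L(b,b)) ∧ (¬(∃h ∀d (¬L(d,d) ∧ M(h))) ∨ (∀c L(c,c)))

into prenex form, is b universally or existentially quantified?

existential

Push ¬ through the quantifiers and connectives to reach negation normal form:
  (∃b ¬L(b,b)) ∧ ((∀h ∃d (L(d,d) ∨ ¬M(h))) ∨ (∀c L(c,c)))
All bound variables are already distinct, so no renaming is needed.
Finally move all quantifiers to the prefix:
  ∃b ∀h ∃d ∀c (¬L(b,b) ∧ (L(d,d) ∨ ¬M(h) ∨ L(c,c)))
The quantifier ∀b sits under an odd number of negations, so it flips to ∃b.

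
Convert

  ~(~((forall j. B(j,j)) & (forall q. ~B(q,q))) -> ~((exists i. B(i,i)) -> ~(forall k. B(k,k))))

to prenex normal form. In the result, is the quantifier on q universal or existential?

First replace A → B with ¬A ∨ B.
  ~(~~((forall j. B(j,j)) & (forall q. ~B(q,q))) | ~(~(exists i. B(i,i)) | ~(forall k. B(k,k))))
Push ¬ through the quantifiers and connectives to reach negation normal form:
  ((exists j. ~B(j,j)) | (exists q. B(q,q))) & ((forall i. ~B(i,i)) | (exists k. ~B(k,k)))
All bound variables are already distinct, so no renaming is needed.
Finally move all quantifiers to the prefix:
  exists j. exists q. forall i. exists k. ((~B(j,j) | B(q,q)) & (~B(i,i) | ~B(k,k)))
The quantifier forall q sits under an odd number of negations (counting the antecedent side of each →), so it flips to exists q.

existential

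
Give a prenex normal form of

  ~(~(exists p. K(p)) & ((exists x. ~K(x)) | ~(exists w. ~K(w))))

Move each ¬ inward, flipping quantifiers it crosses:
  (exists p. K(p)) | (forall x. K(x)) & (exists w. ~K(w))
All bound variables are already distinct, so no renaming is needed.
Extract every quantifier outward, since the variables are now distinct and don't occur free across branches:
  exists p. forall x. exists w. (K(p) | K(x) & ~K(w))

exists p. forall x. exists w. (K(p) | K(x) & ~K(w))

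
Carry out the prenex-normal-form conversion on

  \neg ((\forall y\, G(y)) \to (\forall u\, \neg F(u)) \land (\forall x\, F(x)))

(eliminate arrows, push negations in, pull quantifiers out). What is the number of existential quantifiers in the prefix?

Rewrite implications/biconditionals: A → B as ¬A ∨ B.
  \neg (\neg (\forall y\, G(y)) \lor (\forall u\, \neg F(u)) \land (\forall x\, F(x)))
Move each ¬ inward, flipping quantifiers it crosses:
  (\forall y\, G(y)) \land ((\exists u\, F(u)) \lor (\exists x\, \neg F(x)))
Pull the quantifiers to the front (each side's bound variable is not free in the other side):
  \forall y\, \exists u\, \exists x\, (G(y) \land (F(u) \lor \neg F(x)))
The prefix is \forall y \exists u \exists x: 1 universal, 2 existential.

2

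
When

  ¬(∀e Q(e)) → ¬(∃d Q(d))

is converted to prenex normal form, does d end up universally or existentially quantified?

Eliminate → and ↔ using ¬ and ∨.
  ¬¬(∀e Q(e)) ∨ ¬(∃d Q(d))
Drive negations inward (¬∀x A ≡ ∃x ¬A, ¬∃x A ≡ ∀x ¬A, De Morgan for ∧/∨):
  (∀e Q(e)) ∨ (∀d ¬Q(d))
Extract every quantifier outward, since the variables are now distinct and don't occur free across branches:
  ∀e ∀d (Q(e) ∨ ¬Q(d))
The quantifier ∃d sits under an odd number of negations (counting the antecedent side of each →), so it flips to ∀d.

universal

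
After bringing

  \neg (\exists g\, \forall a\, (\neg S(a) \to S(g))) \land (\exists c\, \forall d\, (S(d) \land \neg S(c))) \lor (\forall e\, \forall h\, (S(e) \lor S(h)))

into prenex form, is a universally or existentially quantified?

First replace A → B with ¬A ∨ B.
  \neg (\exists g\, \forall a\, (\neg \neg S(a) \lor S(g))) \land (\exists c\, \forall d\, (S(d) \land \neg S(c))) \lor (\forall e\, \forall h\, (S(e) \lor S(h)))
Move each ¬ inward, flipping quantifiers it crosses:
  (\forall g\, \exists a\, (\neg S(a) \land \neg S(g))) \land (\exists c\, \forall d\, (S(d) \land \neg S(c))) \lor (\forall e\, \forall h\, (S(e) \lor S(h)))
All bound variables are already distinct, so no renaming is needed.
Extract every quantifier outward, since the variables are now distinct and don't occur free across branches:
  \forall g\, \exists a\, \exists c\, \forall d\, \forall e\, \forall h\, (\neg S(a) \land \neg S(g) \land S(d) \land \neg S(c) \lor S(e) \lor S(h))
The quantifier \forall a sits under an odd number of negations (counting the antecedent side of each →), so it flips to \exists a.

existential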